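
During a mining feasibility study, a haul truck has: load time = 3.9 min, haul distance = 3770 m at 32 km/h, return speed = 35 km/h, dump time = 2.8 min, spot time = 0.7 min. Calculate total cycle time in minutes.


20.9316 min

Convert haul speed to m/min: 32 * 1000/60 = 533.3333333 m/min
Haul time = 3770 / 533.3333333 = 7.06875 min
Convert return speed to m/min: 35 * 1000/60 = 583.3333333 m/min
Return time = 3770 / 583.3333333 = 6.462857143 min
Total cycle time:
= 3.9 + 7.06875 + 2.8 + 6.462857143 + 0.7
= 20.9316 min


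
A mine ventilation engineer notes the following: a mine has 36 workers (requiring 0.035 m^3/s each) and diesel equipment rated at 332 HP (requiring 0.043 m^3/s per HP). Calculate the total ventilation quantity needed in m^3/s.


15.536 m^3/s

Airflow for workers:
Q_people = 36 * 0.035 = 1.26 m^3/s
Airflow for diesel equipment:
Q_diesel = 332 * 0.043 = 14.276 m^3/s
Total ventilation:
Q_total = 1.26 + 14.276
= 15.536 m^3/s


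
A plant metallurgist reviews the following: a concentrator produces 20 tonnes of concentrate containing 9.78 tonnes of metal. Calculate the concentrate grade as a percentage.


Grade = (metal in concentrate / concentrate mass) * 100
= (9.78 / 20) * 100
= 0.489 * 100
= 48.9%

48.9%


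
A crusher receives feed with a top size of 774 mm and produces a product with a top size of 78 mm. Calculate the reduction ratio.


Reduction ratio = feed size / product size
= 774 / 78
= 9.9231

9.9231


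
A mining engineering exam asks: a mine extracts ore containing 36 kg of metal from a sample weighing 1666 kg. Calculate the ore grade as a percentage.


Ore grade = (metal mass / ore mass) * 100
= (36 / 1666) * 100
= 0.02160864346 * 100
= 2.1609%

2.1609%


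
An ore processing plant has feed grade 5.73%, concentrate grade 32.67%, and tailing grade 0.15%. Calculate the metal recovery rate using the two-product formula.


97.8314%

Using the two-product formula:
R = 100 * c * (f - t) / (f * (c - t))
Numerator = 100 * 32.67 * (5.73 - 0.15)
= 100 * 32.67 * 5.58
= 18229.86
Denominator = 5.73 * (32.67 - 0.15)
= 5.73 * 32.52
= 186.3396
R = 18229.86 / 186.3396
= 97.8314%


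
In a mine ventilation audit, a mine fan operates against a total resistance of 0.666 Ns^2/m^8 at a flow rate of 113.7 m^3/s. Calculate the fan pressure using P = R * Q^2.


Compute Q^2:
Q^2 = 113.7^2 = 12927.69
Compute pressure:
P = R * Q^2 = 0.666 * 12927.69
= 8609.8415 Pa

8609.8415 Pa


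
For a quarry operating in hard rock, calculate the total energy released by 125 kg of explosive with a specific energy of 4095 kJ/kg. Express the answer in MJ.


511.875 MJ

Energy = mass * specific_energy / 1000
= 125 * 4095 / 1000
= 511875 / 1000
= 511.875 MJ


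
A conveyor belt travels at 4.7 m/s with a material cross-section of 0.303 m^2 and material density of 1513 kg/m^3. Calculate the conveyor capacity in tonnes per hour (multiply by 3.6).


7756.7879 t/h

Volumetric flow = speed * area
= 4.7 * 0.303 = 1.4241 m^3/s
Mass flow = volumetric * density
= 1.4241 * 1513 = 2154.6633 kg/s
Convert to t/h: multiply by 3.6
Capacity = 2154.6633 * 3.6
= 7756.7879 t/h


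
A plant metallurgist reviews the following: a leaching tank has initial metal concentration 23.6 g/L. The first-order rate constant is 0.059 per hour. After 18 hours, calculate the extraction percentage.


65.4236%

Compute the exponent:
-k * t = -0.059 * 18 = -1.062
Remaining concentration:
C = 23.6 * exp(-1.062)
= 23.6 * 0.3457635912
= 8.160020751 g/L
Extracted = 23.6 - 8.160020751 = 15.43997925 g/L
Extraction % = 15.43997925 / 23.6 * 100
= 65.4236%


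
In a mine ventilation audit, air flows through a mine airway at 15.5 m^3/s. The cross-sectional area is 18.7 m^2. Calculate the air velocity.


0.8289 m/s

Velocity = flow rate / cross-sectional area
= 15.5 / 18.7
= 0.8289 m/s


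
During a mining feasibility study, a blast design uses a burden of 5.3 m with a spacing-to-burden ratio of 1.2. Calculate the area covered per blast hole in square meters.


First, find the spacing:
Spacing = burden * ratio = 5.3 * 1.2
= 6.36 m
Then, calculate the area:
Area = burden * spacing = 5.3 * 6.36
= 33.708 m^2

33.708 m^2


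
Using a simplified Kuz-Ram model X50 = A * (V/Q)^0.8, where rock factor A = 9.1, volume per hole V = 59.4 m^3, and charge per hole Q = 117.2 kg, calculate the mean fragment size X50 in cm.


5.2836 cm

Compute V/Q:
V/Q = 59.4 / 117.2 = 0.5068259386
Raise to the power 0.8:
(V/Q)^0.8 = 0.5068259386^0.8 = 0.5806134159
Multiply by A:
X50 = 9.1 * 0.5806134159
= 5.2836 cm


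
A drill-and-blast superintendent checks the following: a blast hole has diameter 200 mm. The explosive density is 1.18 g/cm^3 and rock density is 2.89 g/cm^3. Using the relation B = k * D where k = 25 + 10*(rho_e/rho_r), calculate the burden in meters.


5.8166 m

First, compute k:
rho_e / rho_r = 1.18 / 2.89 = 0.4083044983
k = 25 + 10 * 0.4083044983 = 29.08304498
Then, compute burden:
B = k * D / 1000 = 29.08304498 * 200 / 1000
= 5816.608997 / 1000
= 5.8166 m


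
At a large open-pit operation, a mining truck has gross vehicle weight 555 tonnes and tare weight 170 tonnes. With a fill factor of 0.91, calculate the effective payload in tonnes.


Maximum payload = gross - tare
= 555 - 170 = 385 tonnes
Effective payload = max payload * fill factor
= 385 * 0.91
= 350.35 tonnes

350.35 tonnes


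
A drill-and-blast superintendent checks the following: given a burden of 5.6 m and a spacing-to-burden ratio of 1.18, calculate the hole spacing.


Spacing = burden * ratio
= 5.6 * 1.18
= 6.608 m

6.608 m


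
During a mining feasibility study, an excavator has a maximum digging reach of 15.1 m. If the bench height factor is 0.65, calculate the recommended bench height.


Bench height = reach * factor
= 15.1 * 0.65
= 9.815 m

9.815 m


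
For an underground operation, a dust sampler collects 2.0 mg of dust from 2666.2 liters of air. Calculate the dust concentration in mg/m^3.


0.7501 mg/m^3

Convert liters to m^3: 1 m^3 = 1000 L
Concentration = mass / volume * 1000
= 2.0 / 2666.2 * 1000
= 0.000750131273 * 1000
= 0.7501 mg/m^3


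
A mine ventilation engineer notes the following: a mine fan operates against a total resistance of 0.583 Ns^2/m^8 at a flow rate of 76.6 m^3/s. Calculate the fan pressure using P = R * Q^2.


3420.7875 Pa

Compute Q^2:
Q^2 = 76.6^2 = 5867.56
Compute pressure:
P = R * Q^2 = 0.583 * 5867.56
= 3420.7875 Pa


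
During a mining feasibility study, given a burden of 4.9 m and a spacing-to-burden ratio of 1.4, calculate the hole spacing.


Spacing = burden * ratio
= 4.9 * 1.4
= 6.86 m

6.86 m


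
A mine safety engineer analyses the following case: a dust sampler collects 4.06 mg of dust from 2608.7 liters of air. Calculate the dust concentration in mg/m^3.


1.5563 mg/m^3

Convert liters to m^3: 1 m^3 = 1000 L
Concentration = mass / volume * 1000
= 4.06 / 2608.7 * 1000
= 0.001556330739 * 1000
= 1.5563 mg/m^3


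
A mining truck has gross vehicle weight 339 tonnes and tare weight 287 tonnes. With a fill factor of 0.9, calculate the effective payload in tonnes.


46.8 tonnes

Maximum payload = gross - tare
= 339 - 287 = 52 tonnes
Effective payload = max payload * fill factor
= 52 * 0.9
= 46.8 tonnes


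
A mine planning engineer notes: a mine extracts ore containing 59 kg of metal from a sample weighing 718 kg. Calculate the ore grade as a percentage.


8.2173%

Ore grade = (metal mass / ore mass) * 100
= (59 / 718) * 100
= 0.08217270195 * 100
= 8.2173%


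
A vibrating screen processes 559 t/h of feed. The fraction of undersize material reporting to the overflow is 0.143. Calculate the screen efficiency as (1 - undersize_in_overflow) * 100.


85.7%

Screen efficiency = (1 - fraction of undersize in overflow) * 100
= (1 - 0.143) * 100
= 0.857 * 100
= 85.7%


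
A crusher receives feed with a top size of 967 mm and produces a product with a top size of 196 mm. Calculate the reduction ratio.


4.9337

Reduction ratio = feed size / product size
= 967 / 196
= 4.9337


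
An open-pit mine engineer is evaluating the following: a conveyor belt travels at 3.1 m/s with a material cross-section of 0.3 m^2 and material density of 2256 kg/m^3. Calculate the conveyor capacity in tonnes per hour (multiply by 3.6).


Volumetric flow = speed * area
= 3.1 * 0.3 = 0.93 m^3/s
Mass flow = volumetric * density
= 0.93 * 2256 = 2098.08 kg/s
Convert to t/h: multiply by 3.6
Capacity = 2098.08 * 3.6
= 7553.088 t/h

7553.088 t/h


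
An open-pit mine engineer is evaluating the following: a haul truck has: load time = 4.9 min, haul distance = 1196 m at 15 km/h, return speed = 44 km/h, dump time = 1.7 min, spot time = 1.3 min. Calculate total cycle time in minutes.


14.3149 min

Convert haul speed to m/min: 15 * 1000/60 = 250 m/min
Haul time = 1196 / 250 = 4.784 min
Convert return speed to m/min: 44 * 1000/60 = 733.3333333 m/min
Return time = 1196 / 733.3333333 = 1.630909091 min
Total cycle time:
= 4.9 + 4.784 + 1.7 + 1.630909091 + 1.3
= 14.3149 min


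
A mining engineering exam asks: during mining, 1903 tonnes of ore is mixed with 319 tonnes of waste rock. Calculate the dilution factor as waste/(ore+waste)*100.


Total material = ore + waste
= 1903 + 319 = 2222 tonnes
Dilution = waste / total * 100
= 319 / 2222 * 100
= 0.1435643564 * 100
= 14.3564%

14.3564%


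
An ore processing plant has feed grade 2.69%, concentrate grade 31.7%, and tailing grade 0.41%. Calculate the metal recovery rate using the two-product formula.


85.869%

Using the two-product formula:
R = 100 * c * (f - t) / (f * (c - t))
Numerator = 100 * 31.7 * (2.69 - 0.41)
= 100 * 31.7 * 2.28
= 7227.6
Denominator = 2.69 * (31.7 - 0.41)
= 2.69 * 31.29
= 84.1701
R = 7227.6 / 84.1701
= 85.869%


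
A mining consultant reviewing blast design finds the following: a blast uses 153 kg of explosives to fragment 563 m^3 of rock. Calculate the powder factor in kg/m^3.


0.2718 kg/m^3

Powder factor = explosive mass / rock volume
= 153 / 563
= 0.2718 kg/m^3


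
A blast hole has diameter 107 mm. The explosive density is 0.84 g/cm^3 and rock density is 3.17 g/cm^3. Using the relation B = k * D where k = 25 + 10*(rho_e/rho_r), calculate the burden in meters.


2.9585 m

First, compute k:
rho_e / rho_r = 0.84 / 3.17 = 0.2649842271
k = 25 + 10 * 0.2649842271 = 27.64984227
Then, compute burden:
B = k * D / 1000 = 27.64984227 * 107 / 1000
= 2958.533123 / 1000
= 2.9585 m


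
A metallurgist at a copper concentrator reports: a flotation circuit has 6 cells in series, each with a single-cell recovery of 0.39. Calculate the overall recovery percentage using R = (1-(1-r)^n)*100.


94.848%

Complement of single-cell recovery:
1 - r = 1 - 0.39 = 0.61
Raise to power n:
(1 - r)^6 = 0.61^6 = 0.05152037436
Overall recovery:
R = (1 - 0.05152037436) * 100
= 94.848%


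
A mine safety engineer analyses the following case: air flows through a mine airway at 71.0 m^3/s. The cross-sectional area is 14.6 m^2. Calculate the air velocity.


Velocity = flow rate / cross-sectional area
= 71.0 / 14.6
= 4.863 m/s

4.863 m/s


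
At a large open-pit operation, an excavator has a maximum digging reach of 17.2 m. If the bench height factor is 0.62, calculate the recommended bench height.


Bench height = reach * factor
= 17.2 * 0.62
= 10.664 m

10.664 m


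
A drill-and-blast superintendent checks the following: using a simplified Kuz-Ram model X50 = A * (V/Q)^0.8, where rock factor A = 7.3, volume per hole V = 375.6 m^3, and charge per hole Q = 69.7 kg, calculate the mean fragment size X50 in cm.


Compute V/Q:
V/Q = 375.6 / 69.7 = 5.388809182
Raise to the power 0.8:
(V/Q)^0.8 = 5.388809182^0.8 = 3.847638347
Multiply by A:
X50 = 7.3 * 3.847638347
= 28.0878 cm

28.0878 cm


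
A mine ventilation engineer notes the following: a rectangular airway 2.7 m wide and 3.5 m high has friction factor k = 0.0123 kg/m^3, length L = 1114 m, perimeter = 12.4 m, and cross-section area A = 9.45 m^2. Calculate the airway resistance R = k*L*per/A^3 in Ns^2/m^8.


Compute the numerator:
k * L * per = 0.0123 * 1114 * 12.4
= 169.90728
Compute the denominator:
A^3 = 9.45^3 = 843.908625
Resistance:
R = 169.90728 / 843.908625
= 0.2013 Ns^2/m^8

0.2013 Ns^2/m^8


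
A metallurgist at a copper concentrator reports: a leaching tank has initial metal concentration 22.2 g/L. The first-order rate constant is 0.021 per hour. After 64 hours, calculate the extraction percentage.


Compute the exponent:
-k * t = -0.021 * 64 = -1.344
Remaining concentration:
C = 22.2 * exp(-1.344)
= 22.2 * 0.2608003779
= 5.789768389 g/L
Extracted = 22.2 - 5.789768389 = 16.41023161 g/L
Extraction % = 16.41023161 / 22.2 * 100
= 73.92%

73.92%


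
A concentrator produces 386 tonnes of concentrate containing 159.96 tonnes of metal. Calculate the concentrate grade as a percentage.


41.4404%

Grade = (metal in concentrate / concentrate mass) * 100
= (159.96 / 386) * 100
= 0.4144041451 * 100
= 41.4404%


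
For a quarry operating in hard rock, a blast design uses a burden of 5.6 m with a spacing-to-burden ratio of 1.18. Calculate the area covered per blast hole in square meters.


First, find the spacing:
Spacing = burden * ratio = 5.6 * 1.18
= 6.608 m
Then, calculate the area:
Area = burden * spacing = 5.6 * 6.608
= 37.0048 m^2

37.0048 m^2


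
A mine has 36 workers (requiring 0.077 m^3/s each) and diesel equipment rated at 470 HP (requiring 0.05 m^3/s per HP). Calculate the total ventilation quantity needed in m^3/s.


Airflow for workers:
Q_people = 36 * 0.077 = 2.772 m^3/s
Airflow for diesel equipment:
Q_diesel = 470 * 0.05 = 23.5 m^3/s
Total ventilation:
Q_total = 2.772 + 23.5
= 26.272 m^3/s

26.272 m^3/s


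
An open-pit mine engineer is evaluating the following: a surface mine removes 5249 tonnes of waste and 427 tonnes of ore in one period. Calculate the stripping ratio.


Stripping ratio = waste tonnage / ore tonnage
= 5249 / 427
= 12.2927

12.2927


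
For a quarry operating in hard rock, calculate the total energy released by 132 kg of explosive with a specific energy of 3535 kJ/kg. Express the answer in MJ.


466.62 MJ

Energy = mass * specific_energy / 1000
= 132 * 3535 / 1000
= 466620 / 1000
= 466.62 MJ


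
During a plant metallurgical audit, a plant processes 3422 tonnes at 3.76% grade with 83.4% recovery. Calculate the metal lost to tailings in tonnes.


Total metal in feed:
= 3422 * 3.76 / 100 = 128.6672 tonnes
Metal recovered:
= 128.6672 * 83.4 / 100 = 107.3084448 tonnes
Metal lost to tailings:
= 128.6672 - 107.3084448
= 21.3588 tonnes

21.3588 tonnes


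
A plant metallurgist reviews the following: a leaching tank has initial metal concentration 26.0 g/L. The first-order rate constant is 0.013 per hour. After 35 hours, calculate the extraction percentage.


36.5552%

Compute the exponent:
-k * t = -0.013 * 35 = -0.455
Remaining concentration:
C = 26.0 * exp(-0.455)
= 26.0 * 0.6344479679
= 16.49564717 g/L
Extracted = 26.0 - 16.49564717 = 9.504352833 g/L
Extraction % = 9.504352833 / 26.0 * 100
= 36.5552%


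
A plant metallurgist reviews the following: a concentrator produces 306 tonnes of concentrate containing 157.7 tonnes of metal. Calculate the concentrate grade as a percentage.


Grade = (metal in concentrate / concentrate mass) * 100
= (157.7 / 306) * 100
= 0.5153594771 * 100
= 51.5359%

51.5359%


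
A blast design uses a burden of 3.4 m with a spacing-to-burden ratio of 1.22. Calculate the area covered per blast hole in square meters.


14.1032 m^2

First, find the spacing:
Spacing = burden * ratio = 3.4 * 1.22
= 4.148 m
Then, calculate the area:
Area = burden * spacing = 3.4 * 4.148
= 14.1032 m^2


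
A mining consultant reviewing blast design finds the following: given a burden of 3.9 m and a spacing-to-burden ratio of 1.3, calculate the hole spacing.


5.07 m

Spacing = burden * ratio
= 3.9 * 1.3
= 5.07 m


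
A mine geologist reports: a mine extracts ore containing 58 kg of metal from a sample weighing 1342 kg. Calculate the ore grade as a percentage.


Ore grade = (metal mass / ore mass) * 100
= (58 / 1342) * 100
= 0.04321907601 * 100
= 4.3219%

4.3219%


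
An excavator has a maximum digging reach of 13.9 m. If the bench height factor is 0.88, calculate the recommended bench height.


12.232 m

Bench height = reach * factor
= 13.9 * 0.88
= 12.232 m


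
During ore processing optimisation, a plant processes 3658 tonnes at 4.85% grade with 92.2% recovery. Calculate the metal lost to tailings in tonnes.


13.8382 tonnes

Total metal in feed:
= 3658 * 4.85 / 100 = 177.413 tonnes
Metal recovered:
= 177.413 * 92.2 / 100 = 163.574786 tonnes
Metal lost to tailings:
= 177.413 - 163.574786
= 13.8382 tonnes


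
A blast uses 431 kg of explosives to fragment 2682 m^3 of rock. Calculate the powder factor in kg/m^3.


Powder factor = explosive mass / rock volume
= 431 / 2682
= 0.1607 kg/m^3

0.1607 kg/m^3


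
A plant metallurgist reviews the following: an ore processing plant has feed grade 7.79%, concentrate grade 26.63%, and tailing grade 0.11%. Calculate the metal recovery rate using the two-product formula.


Using the two-product formula:
R = 100 * c * (f - t) / (f * (c - t))
Numerator = 100 * 26.63 * (7.79 - 0.11)
= 100 * 26.63 * 7.68
= 20451.84
Denominator = 7.79 * (26.63 - 0.11)
= 7.79 * 26.52
= 206.5908
R = 20451.84 / 206.5908
= 98.9969%

98.9969%


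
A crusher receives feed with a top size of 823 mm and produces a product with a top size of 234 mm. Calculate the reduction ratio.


3.5171

Reduction ratio = feed size / product size
= 823 / 234
= 3.5171


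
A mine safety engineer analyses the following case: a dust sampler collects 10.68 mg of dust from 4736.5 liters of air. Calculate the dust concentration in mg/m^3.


2.2548 mg/m^3

Convert liters to m^3: 1 m^3 = 1000 L
Concentration = mass / volume * 1000
= 10.68 / 4736.5 * 1000
= 0.002254829515 * 1000
= 2.2548 mg/m^3


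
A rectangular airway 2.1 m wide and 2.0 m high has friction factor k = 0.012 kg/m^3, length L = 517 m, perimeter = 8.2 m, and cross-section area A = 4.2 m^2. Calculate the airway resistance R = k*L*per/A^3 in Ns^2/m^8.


Compute the numerator:
k * L * per = 0.012 * 517 * 8.2
= 50.8728
Compute the denominator:
A^3 = 4.2^3 = 74.088
Resistance:
R = 50.8728 / 74.088
= 0.6867 Ns^2/m^8

0.6867 Ns^2/m^8


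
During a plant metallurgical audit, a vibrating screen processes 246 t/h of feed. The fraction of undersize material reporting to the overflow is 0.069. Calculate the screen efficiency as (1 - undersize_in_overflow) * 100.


Screen efficiency = (1 - fraction of undersize in overflow) * 100
= (1 - 0.069) * 100
= 0.931 * 100
= 93.1%

93.1%


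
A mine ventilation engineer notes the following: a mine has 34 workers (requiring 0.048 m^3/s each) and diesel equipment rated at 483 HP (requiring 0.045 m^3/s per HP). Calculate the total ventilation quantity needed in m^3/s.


Airflow for workers:
Q_people = 34 * 0.048 = 1.632 m^3/s
Airflow for diesel equipment:
Q_diesel = 483 * 0.045 = 21.735 m^3/s
Total ventilation:
Q_total = 1.632 + 21.735
= 23.367 m^3/s

23.367 m^3/s


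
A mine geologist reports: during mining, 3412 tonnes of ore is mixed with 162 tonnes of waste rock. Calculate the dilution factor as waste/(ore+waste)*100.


Total material = ore + waste
= 3412 + 162 = 3574 tonnes
Dilution = waste / total * 100
= 162 / 3574 * 100
= 0.0453273643 * 100
= 4.5327%

4.5327%


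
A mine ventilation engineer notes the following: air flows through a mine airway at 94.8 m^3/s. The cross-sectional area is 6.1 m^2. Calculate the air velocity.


Velocity = flow rate / cross-sectional area
= 94.8 / 6.1
= 15.541 m/s

15.541 m/s


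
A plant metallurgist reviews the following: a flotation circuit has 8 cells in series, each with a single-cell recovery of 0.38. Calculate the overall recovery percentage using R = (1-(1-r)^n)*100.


97.8166%

Complement of single-cell recovery:
1 - r = 1 - 0.38 = 0.62
Raise to power n:
(1 - r)^8 = 0.62^8 = 0.02183401056
Overall recovery:
R = (1 - 0.02183401056) * 100
= 97.8166%


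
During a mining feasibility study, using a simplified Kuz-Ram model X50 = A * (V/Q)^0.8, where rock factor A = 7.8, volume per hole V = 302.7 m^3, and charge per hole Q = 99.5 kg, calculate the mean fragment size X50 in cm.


Compute V/Q:
V/Q = 302.7 / 99.5 = 3.042211055
Raise to the power 0.8:
(V/Q)^0.8 = 3.042211055^0.8 = 2.435294412
Multiply by A:
X50 = 7.8 * 2.435294412
= 18.9953 cm

18.9953 cm


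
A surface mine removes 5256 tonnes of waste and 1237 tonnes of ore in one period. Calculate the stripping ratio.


4.249

Stripping ratio = waste tonnage / ore tonnage
= 5256 / 1237
= 4.249


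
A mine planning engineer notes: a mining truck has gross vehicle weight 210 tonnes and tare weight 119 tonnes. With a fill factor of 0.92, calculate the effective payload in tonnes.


83.72 tonnes

Maximum payload = gross - tare
= 210 - 119 = 91 tonnes
Effective payload = max payload * fill factor
= 91 * 0.92
= 83.72 tonnes


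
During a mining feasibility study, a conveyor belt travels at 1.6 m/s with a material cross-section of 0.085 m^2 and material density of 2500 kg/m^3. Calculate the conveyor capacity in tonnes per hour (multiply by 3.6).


Volumetric flow = speed * area
= 1.6 * 0.085 = 0.136 m^3/s
Mass flow = volumetric * density
= 0.136 * 2500 = 340.0 kg/s
Convert to t/h: multiply by 3.6
Capacity = 340.0 * 3.6
= 1224.0 t/h

1224.0 t/h


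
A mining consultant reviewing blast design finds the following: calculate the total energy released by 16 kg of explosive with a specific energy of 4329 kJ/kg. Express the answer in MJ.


69.264 MJ

Energy = mass * specific_energy / 1000
= 16 * 4329 / 1000
= 69264 / 1000
= 69.264 MJ


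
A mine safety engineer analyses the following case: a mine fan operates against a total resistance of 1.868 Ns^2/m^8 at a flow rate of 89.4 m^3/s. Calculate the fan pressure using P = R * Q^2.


14929.7285 Pa

Compute Q^2:
Q^2 = 89.4^2 = 7992.36
Compute pressure:
P = R * Q^2 = 1.868 * 7992.36
= 14929.7285 Pa


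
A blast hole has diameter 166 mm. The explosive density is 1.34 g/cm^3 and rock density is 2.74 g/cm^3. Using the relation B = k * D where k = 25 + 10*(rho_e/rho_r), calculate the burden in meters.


4.9618 m

First, compute k:
rho_e / rho_r = 1.34 / 2.74 = 0.4890510949
k = 25 + 10 * 0.4890510949 = 29.89051095
Then, compute burden:
B = k * D / 1000 = 29.89051095 * 166 / 1000
= 4961.824818 / 1000
= 4.9618 m


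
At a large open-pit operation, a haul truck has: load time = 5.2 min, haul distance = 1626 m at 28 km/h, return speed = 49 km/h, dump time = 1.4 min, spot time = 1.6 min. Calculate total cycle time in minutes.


Convert haul speed to m/min: 28 * 1000/60 = 466.6666667 m/min
Haul time = 1626 / 466.6666667 = 3.484285714 min
Convert return speed to m/min: 49 * 1000/60 = 816.6666667 m/min
Return time = 1626 / 816.6666667 = 1.991020408 min
Total cycle time:
= 5.2 + 3.484285714 + 1.4 + 1.991020408 + 1.6
= 13.6753 min

13.6753 min


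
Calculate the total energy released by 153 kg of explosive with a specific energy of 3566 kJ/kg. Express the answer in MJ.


Energy = mass * specific_energy / 1000
= 153 * 3566 / 1000
= 545598 / 1000
= 545.598 MJ

545.598 MJ


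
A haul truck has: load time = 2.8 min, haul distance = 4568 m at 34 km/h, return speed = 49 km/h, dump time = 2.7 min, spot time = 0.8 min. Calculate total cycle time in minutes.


19.9546 min

Convert haul speed to m/min: 34 * 1000/60 = 566.6666667 m/min
Haul time = 4568 / 566.6666667 = 8.061176471 min
Convert return speed to m/min: 49 * 1000/60 = 816.6666667 m/min
Return time = 4568 / 816.6666667 = 5.593469388 min
Total cycle time:
= 2.8 + 8.061176471 + 2.7 + 5.593469388 + 0.8
= 19.9546 min


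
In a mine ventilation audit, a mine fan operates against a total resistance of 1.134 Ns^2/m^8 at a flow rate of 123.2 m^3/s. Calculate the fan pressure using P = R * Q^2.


17212.1242 Pa

Compute Q^2:
Q^2 = 123.2^2 = 15178.24
Compute pressure:
P = R * Q^2 = 1.134 * 15178.24
= 17212.1242 Pa


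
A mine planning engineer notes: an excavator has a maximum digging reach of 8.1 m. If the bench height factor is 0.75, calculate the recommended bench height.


6.075 m

Bench height = reach * factor
= 8.1 * 0.75
= 6.075 m


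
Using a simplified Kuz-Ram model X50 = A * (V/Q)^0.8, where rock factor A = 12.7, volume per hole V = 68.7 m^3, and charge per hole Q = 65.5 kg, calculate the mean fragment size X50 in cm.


Compute V/Q:
V/Q = 68.7 / 65.5 = 1.048854962
Raise to the power 0.8:
(V/Q)^0.8 = 1.048854962^0.8 = 1.038896659
Multiply by A:
X50 = 12.7 * 1.038896659
= 13.194 cm

13.194 cm


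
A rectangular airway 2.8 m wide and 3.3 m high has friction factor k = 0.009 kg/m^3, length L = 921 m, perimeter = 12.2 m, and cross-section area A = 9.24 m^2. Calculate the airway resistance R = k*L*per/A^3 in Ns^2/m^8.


0.1282 Ns^2/m^8

Compute the numerator:
k * L * per = 0.009 * 921 * 12.2
= 101.1258
Compute the denominator:
A^3 = 9.24^3 = 788.889024
Resistance:
R = 101.1258 / 788.889024
= 0.1282 Ns^2/m^8


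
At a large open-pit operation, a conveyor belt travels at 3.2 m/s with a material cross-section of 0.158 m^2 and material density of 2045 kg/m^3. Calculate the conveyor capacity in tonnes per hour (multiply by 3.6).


Volumetric flow = speed * area
= 3.2 * 0.158 = 0.5056 m^3/s
Mass flow = volumetric * density
= 0.5056 * 2045 = 1033.952 kg/s
Convert to t/h: multiply by 3.6
Capacity = 1033.952 * 3.6
= 3722.2272 t/h

3722.2272 t/h


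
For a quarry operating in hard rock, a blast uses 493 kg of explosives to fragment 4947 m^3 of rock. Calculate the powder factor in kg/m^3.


0.0997 kg/m^3

Powder factor = explosive mass / rock volume
= 493 / 4947
= 0.0997 kg/m^3


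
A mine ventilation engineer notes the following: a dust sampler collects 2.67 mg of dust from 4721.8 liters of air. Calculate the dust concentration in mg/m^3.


Convert liters to m^3: 1 m^3 = 1000 L
Concentration = mass / volume * 1000
= 2.67 / 4721.8 * 1000
= 0.0005654623237 * 1000
= 0.5655 mg/m^3

0.5655 mg/m^3


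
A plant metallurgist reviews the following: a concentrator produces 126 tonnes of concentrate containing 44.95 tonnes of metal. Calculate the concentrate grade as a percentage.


35.6746%

Grade = (metal in concentrate / concentrate mass) * 100
= (44.95 / 126) * 100
= 0.3567460317 * 100
= 35.6746%


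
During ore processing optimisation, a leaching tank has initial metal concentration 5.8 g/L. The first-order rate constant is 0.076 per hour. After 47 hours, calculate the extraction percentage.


Compute the exponent:
-k * t = -0.076 * 47 = -3.572
Remaining concentration:
C = 5.8 * exp(-3.572)
= 5.8 * 0.02809959825
= 0.1629776698 g/L
Extracted = 5.8 - 0.1629776698 = 5.63702233 g/L
Extraction % = 5.63702233 / 5.8 * 100
= 97.19%

97.19%


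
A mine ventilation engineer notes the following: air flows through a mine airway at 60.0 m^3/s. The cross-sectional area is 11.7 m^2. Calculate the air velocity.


Velocity = flow rate / cross-sectional area
= 60.0 / 11.7
= 5.1282 m/s

5.1282 m/s


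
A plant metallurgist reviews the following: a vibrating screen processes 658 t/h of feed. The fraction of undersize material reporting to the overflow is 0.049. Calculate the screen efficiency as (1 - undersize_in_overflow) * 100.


95.1%

Screen efficiency = (1 - fraction of undersize in overflow) * 100
= (1 - 0.049) * 100
= 0.951 * 100
= 95.1%


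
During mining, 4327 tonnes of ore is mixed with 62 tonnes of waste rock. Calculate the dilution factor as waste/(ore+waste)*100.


1.4126%

Total material = ore + waste
= 4327 + 62 = 4389 tonnes
Dilution = waste / total * 100
= 62 / 4389 * 100
= 0.01412622465 * 100
= 1.4126%


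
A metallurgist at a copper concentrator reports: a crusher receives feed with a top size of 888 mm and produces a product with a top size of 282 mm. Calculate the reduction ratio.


Reduction ratio = feed size / product size
= 888 / 282
= 3.1489

3.1489


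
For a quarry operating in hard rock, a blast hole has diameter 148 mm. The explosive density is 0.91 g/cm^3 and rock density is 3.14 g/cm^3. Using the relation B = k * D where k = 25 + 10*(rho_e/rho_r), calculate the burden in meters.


4.1289 m

First, compute k:
rho_e / rho_r = 0.91 / 3.14 = 0.2898089172
k = 25 + 10 * 0.2898089172 = 27.89808917
Then, compute burden:
B = k * D / 1000 = 27.89808917 * 148 / 1000
= 4128.917197 / 1000
= 4.1289 m


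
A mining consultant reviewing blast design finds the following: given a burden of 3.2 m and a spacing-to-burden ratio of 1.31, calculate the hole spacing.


4.192 m

Spacing = burden * ratio
= 3.2 * 1.31
= 4.192 m


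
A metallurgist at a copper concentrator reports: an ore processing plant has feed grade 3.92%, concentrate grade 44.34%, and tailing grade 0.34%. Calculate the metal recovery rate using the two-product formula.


Using the two-product formula:
R = 100 * c * (f - t) / (f * (c - t))
Numerator = 100 * 44.34 * (3.92 - 0.34)
= 100 * 44.34 * 3.58
= 15873.72
Denominator = 3.92 * (44.34 - 0.34)
= 3.92 * 44.0
= 172.48
R = 15873.72 / 172.48
= 92.0322%

92.0322%


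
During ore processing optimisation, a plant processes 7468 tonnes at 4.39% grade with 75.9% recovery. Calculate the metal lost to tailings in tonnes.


Total metal in feed:
= 7468 * 4.39 / 100 = 327.8452 tonnes
Metal recovered:
= 327.8452 * 75.9 / 100 = 248.8345068 tonnes
Metal lost to tailings:
= 327.8452 - 248.8345068
= 79.0107 tonnes

79.0107 tonnes


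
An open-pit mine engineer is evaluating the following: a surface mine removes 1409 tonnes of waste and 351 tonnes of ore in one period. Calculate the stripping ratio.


4.0142

Stripping ratio = waste tonnage / ore tonnage
= 1409 / 351
= 4.0142


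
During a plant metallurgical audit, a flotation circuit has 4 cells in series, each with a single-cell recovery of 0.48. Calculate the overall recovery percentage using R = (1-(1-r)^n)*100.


Complement of single-cell recovery:
1 - r = 1 - 0.48 = 0.52
Raise to power n:
(1 - r)^4 = 0.52^4 = 0.07311616
Overall recovery:
R = (1 - 0.07311616) * 100
= 92.6884%

92.6884%


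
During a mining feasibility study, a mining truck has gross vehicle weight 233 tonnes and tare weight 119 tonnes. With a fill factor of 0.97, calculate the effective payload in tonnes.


110.58 tonnes

Maximum payload = gross - tare
= 233 - 119 = 114 tonnes
Effective payload = max payload * fill factor
= 114 * 0.97
= 110.58 tonnes


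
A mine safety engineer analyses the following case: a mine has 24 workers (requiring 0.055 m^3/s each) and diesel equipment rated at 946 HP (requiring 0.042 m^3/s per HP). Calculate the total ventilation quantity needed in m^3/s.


41.052 m^3/s

Airflow for workers:
Q_people = 24 * 0.055 = 1.32 m^3/s
Airflow for diesel equipment:
Q_diesel = 946 * 0.042 = 39.732 m^3/s
Total ventilation:
Q_total = 1.32 + 39.732
= 41.052 m^3/s


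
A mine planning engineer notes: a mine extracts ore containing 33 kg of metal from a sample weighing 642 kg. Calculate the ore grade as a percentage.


Ore grade = (metal mass / ore mass) * 100
= (33 / 642) * 100
= 0.05140186916 * 100
= 5.1402%

5.1402%


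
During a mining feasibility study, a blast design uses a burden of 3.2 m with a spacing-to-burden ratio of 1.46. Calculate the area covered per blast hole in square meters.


First, find the spacing:
Spacing = burden * ratio = 3.2 * 1.46
= 4.672 m
Then, calculate the area:
Area = burden * spacing = 3.2 * 4.672
= 14.9504 m^2

14.9504 m^2


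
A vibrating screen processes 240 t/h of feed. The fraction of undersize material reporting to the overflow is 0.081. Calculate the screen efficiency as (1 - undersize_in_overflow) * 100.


Screen efficiency = (1 - fraction of undersize in overflow) * 100
= (1 - 0.081) * 100
= 0.919 * 100
= 91.9%

91.9%


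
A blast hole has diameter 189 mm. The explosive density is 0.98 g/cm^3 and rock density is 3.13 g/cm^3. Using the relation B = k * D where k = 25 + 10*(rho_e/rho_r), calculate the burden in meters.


5.3168 m

First, compute k:
rho_e / rho_r = 0.98 / 3.13 = 0.3130990415
k = 25 + 10 * 0.3130990415 = 28.13099042
Then, compute burden:
B = k * D / 1000 = 28.13099042 * 189 / 1000
= 5316.757188 / 1000
= 5.3168 m


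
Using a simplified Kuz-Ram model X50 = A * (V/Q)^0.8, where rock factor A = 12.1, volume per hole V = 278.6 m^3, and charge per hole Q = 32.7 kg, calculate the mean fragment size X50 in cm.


67.1633 cm

Compute V/Q:
V/Q = 278.6 / 32.7 = 8.519877676
Raise to the power 0.8:
(V/Q)^0.8 = 8.519877676^0.8 = 5.55068635
Multiply by A:
X50 = 12.1 * 5.55068635
= 67.1633 cm


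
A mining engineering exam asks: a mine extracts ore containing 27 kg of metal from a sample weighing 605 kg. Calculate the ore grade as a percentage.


Ore grade = (metal mass / ore mass) * 100
= (27 / 605) * 100
= 0.04462809917 * 100
= 4.4628%

4.4628%


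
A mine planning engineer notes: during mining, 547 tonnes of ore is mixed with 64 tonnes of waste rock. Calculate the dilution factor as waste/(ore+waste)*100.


10.4746%

Total material = ore + waste
= 547 + 64 = 611 tonnes
Dilution = waste / total * 100
= 64 / 611 * 100
= 0.1047463175 * 100
= 10.4746%


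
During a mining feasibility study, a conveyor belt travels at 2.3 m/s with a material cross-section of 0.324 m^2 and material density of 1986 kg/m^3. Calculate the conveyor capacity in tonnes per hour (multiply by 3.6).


Volumetric flow = speed * area
= 2.3 * 0.324 = 0.7452 m^3/s
Mass flow = volumetric * density
= 0.7452 * 1986 = 1479.9672 kg/s
Convert to t/h: multiply by 3.6
Capacity = 1479.9672 * 3.6
= 5327.8819 t/h

5327.8819 t/h


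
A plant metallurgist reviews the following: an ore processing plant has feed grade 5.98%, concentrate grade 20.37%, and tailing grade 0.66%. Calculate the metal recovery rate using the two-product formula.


91.9422%

Using the two-product formula:
R = 100 * c * (f - t) / (f * (c - t))
Numerator = 100 * 20.37 * (5.98 - 0.66)
= 100 * 20.37 * 5.32
= 10836.84
Denominator = 5.98 * (20.37 - 0.66)
= 5.98 * 19.71
= 117.8658
R = 10836.84 / 117.8658
= 91.9422%


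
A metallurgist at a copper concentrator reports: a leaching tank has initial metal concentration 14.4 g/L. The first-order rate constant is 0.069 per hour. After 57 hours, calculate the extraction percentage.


Compute the exponent:
-k * t = -0.069 * 57 = -3.933
Remaining concentration:
C = 14.4 * exp(-3.933)
= 14.4 * 0.01958482984
= 0.2820215497 g/L
Extracted = 14.4 - 0.2820215497 = 14.11797845 g/L
Extraction % = 14.11797845 / 14.4 * 100
= 98.0415%

98.0415%


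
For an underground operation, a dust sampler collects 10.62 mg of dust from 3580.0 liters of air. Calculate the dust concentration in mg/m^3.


2.9665 mg/m^3

Convert liters to m^3: 1 m^3 = 1000 L
Concentration = mass / volume * 1000
= 10.62 / 3580.0 * 1000
= 0.002966480447 * 1000
= 2.9665 mg/m^3


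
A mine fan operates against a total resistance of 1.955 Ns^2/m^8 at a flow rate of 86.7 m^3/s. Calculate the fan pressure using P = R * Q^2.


Compute Q^2:
Q^2 = 86.7^2 = 7516.89
Compute pressure:
P = R * Q^2 = 1.955 * 7516.89
= 14695.52 Pa

14695.52 Pa


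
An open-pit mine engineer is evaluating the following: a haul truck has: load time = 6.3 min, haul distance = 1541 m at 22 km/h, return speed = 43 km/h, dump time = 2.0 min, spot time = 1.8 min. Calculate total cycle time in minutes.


16.453 min

Convert haul speed to m/min: 22 * 1000/60 = 366.6666667 m/min
Haul time = 1541 / 366.6666667 = 4.202727273 min
Convert return speed to m/min: 43 * 1000/60 = 716.6666667 m/min
Return time = 1541 / 716.6666667 = 2.150232558 min
Total cycle time:
= 6.3 + 4.202727273 + 2.0 + 2.150232558 + 1.8
= 16.453 min


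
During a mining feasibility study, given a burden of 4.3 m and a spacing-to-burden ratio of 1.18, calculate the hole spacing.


Spacing = burden * ratio
= 4.3 * 1.18
= 5.074 m

5.074 m


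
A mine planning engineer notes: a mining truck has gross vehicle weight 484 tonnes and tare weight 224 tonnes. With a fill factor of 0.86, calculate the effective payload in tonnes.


223.6 tonnes

Maximum payload = gross - tare
= 484 - 224 = 260 tonnes
Effective payload = max payload * fill factor
= 260 * 0.86
= 223.6 tonnes


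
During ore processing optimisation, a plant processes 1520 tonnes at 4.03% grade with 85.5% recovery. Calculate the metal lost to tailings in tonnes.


8.8821 tonnes

Total metal in feed:
= 1520 * 4.03 / 100 = 61.256 tonnes
Metal recovered:
= 61.256 * 85.5 / 100 = 52.37388 tonnes
Metal lost to tailings:
= 61.256 - 52.37388
= 8.8821 tonnes


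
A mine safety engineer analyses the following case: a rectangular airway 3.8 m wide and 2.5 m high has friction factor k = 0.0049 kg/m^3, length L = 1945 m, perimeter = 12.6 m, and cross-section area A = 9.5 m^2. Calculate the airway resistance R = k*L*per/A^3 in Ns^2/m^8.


Compute the numerator:
k * L * per = 0.0049 * 1945 * 12.6
= 120.0843
Compute the denominator:
A^3 = 9.5^3 = 857.375
Resistance:
R = 120.0843 / 857.375
= 0.1401 Ns^2/m^8

0.1401 Ns^2/m^8


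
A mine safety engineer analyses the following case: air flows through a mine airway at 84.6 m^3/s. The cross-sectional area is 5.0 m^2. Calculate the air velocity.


16.92 m/s

Velocity = flow rate / cross-sectional area
= 84.6 / 5.0
= 16.92 m/s


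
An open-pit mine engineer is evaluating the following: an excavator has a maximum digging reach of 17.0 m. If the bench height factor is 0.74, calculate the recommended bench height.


Bench height = reach * factor
= 17.0 * 0.74
= 12.58 m

12.58 m


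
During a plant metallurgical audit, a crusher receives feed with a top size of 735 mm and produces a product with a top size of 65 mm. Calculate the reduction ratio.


11.3077

Reduction ratio = feed size / product size
= 735 / 65
= 11.3077


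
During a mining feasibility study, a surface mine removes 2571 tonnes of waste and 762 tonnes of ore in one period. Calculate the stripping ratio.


Stripping ratio = waste tonnage / ore tonnage
= 2571 / 762
= 3.374

3.374


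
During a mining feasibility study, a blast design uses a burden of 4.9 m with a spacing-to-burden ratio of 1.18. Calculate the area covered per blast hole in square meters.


First, find the spacing:
Spacing = burden * ratio = 4.9 * 1.18
= 5.782 m
Then, calculate the area:
Area = burden * spacing = 4.9 * 5.782
= 28.3318 m^2

28.3318 m^2


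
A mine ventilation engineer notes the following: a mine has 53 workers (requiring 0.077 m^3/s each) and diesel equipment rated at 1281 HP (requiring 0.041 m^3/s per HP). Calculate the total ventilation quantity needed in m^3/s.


56.602 m^3/s

Airflow for workers:
Q_people = 53 * 0.077 = 4.081 m^3/s
Airflow for diesel equipment:
Q_diesel = 1281 * 0.041 = 52.521 m^3/s
Total ventilation:
Q_total = 4.081 + 52.521
= 56.602 m^3/s


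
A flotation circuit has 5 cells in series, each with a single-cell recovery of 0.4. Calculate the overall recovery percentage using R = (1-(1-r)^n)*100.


92.224%

Complement of single-cell recovery:
1 - r = 1 - 0.4 = 0.6
Raise to power n:
(1 - r)^5 = 0.6^5 = 0.07776
Overall recovery:
R = (1 - 0.07776) * 100
= 92.224%


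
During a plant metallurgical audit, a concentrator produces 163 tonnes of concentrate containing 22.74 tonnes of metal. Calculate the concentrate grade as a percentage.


13.9509%

Grade = (metal in concentrate / concentrate mass) * 100
= (22.74 / 163) * 100
= 0.1395092025 * 100
= 13.9509%


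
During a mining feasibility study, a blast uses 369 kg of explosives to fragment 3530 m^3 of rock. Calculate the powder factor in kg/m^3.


0.1045 kg/m^3

Powder factor = explosive mass / rock volume
= 369 / 3530
= 0.1045 kg/m^3


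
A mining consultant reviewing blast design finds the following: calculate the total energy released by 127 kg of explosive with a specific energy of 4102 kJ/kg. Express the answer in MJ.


Energy = mass * specific_energy / 1000
= 127 * 4102 / 1000
= 520954 / 1000
= 520.954 MJ

520.954 MJ
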